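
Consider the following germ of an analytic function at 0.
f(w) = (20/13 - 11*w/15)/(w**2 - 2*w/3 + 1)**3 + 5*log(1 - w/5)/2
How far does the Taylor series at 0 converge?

The radius of convergence is 1.

Denominator factor (w**2 - 2*w/3 + 1)^3: discriminant -32/9, complex-conjugate roots (1/3) + ((2/3)*sqrt(2))*i and (1/3) - ((2/3)*sqrt(2))*i; poles of order 3, moduli 1 and 1.
Branch term (5/2)*log(1 - w/(5)): its argument vanishes at w = 5, a logarithmic branch point, modulus 5.
The radius of convergence is the smallest modulus among the singular points: 1.


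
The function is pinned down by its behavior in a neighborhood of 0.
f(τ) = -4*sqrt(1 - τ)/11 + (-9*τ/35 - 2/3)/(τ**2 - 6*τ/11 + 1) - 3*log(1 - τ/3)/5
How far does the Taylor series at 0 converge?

The radius of convergence is 1.

Denominator factor (τ**2 - 6*τ/11 + 1): discriminant -448/121, complex-conjugate roots (3/11) + ((4/11)*sqrt(7))*i and (3/11) - ((4/11)*sqrt(7))*i; poles of order 1, moduli 1 and 1.
Branch term (-3/5)*log(1 - τ/(3)): its argument vanishes at τ = 3, a logarithmic branch point, modulus 3.
Branch term (-4/11)*sqrt(1 - τ/(1)): its argument vanishes at τ = 1, a square-root branch point, modulus 1.
The radius of convergence is the smallest modulus among the singular points: 1.


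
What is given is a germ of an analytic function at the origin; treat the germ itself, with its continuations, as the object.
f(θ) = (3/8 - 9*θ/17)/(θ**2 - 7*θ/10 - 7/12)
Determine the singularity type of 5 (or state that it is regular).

The point is a regular point.

Denominator factors: θ**2 - 7*θ/10 - 7/12 = 251/12 at θ = 5 — none vanishes.
So the germ continues analytically to 5.


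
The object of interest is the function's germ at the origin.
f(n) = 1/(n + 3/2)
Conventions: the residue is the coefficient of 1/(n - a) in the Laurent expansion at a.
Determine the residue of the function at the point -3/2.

At the order-1 pole -3/2 set g(n) = (n - (-3/2))*f(n) = 1.
Simple pole: residue = g(a) at a = -3/2, which is 1.

The residue is 1.


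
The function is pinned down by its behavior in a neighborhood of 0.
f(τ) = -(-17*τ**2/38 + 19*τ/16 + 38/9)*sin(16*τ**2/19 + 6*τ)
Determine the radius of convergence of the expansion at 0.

The factor -sin(16*τ**2/19 + 6*τ) is entire and contributes no finite singular point.
The polynomial part has no poles.
No finite singular points: the Taylor series at 0 converges everywhere.

The radius of convergence is infinite.


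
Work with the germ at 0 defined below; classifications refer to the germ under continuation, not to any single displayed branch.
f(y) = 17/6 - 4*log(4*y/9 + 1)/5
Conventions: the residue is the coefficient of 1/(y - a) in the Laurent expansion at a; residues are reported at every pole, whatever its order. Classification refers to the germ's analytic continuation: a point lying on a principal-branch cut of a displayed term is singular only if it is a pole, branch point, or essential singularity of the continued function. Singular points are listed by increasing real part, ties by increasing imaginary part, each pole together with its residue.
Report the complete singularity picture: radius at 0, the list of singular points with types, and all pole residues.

Branch term (-4/5)*log(1 - y/(-9/4)): its argument vanishes at y = -9/4, a logarithmic branch point, modulus 9/4.
The radius of convergence is the smallest modulus among the singular points: 9/4.

Radius of convergence at 0: 9/4.
At -9/4: a logarithmic branch point.


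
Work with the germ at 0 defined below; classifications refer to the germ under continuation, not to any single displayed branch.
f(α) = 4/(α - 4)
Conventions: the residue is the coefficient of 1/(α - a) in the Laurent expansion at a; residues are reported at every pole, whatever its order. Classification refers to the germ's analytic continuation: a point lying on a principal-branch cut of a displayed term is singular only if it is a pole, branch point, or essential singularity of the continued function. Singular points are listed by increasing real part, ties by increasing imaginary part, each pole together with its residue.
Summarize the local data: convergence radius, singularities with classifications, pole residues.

Denominator factor (α - 4): pole of order 1 at 4, modulus 4.
The radius of convergence is the smallest modulus among the singular points: 4.
At the order-1 pole 4 set g(α) = (α - (4))*f(α) = 4.
Simple pole: residue = g(a) at a = 4, which is 4.

Radius of convergence at 0: 4.
At 4: a pole of order 1; residue 4.


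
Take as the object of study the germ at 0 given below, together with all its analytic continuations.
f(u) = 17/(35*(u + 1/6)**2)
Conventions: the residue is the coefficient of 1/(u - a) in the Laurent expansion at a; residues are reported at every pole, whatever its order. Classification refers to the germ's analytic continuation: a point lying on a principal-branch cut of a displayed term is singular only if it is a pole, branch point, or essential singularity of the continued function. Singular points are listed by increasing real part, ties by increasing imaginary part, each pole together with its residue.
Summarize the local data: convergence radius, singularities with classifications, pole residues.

Denominator factor (u + 1/6)^2: pole of order 2 at -1/6, modulus 1/6.
The radius of convergence is the smallest modulus among the singular points: 1/6.
At the order-2 pole -1/6 set g(u) = (u - (-1/6))^2*f(u) = 17/35.
Order-2 pole: residue = g'(a); g'(-1/6) = 0, so the residue is 0.

Radius of convergence at 0: 1/6.
At -1/6: a pole of order 2; residue 0.


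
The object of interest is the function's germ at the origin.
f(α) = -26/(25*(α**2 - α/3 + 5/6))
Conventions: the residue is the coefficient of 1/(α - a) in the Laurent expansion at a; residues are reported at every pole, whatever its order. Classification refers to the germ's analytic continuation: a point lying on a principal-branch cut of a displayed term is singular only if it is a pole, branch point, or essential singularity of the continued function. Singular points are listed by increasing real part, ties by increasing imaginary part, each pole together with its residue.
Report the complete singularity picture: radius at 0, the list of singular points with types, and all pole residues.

Radius of convergence at 0: (1/6)*sqrt(30).
At (1/6) - ((1/6)*sqrt(29))*i: a pole of order 1; residue -((78/725)*sqrt(29))*i.
At (1/6) + ((1/6)*sqrt(29))*i: a pole of order 1; residue ((78/725)*sqrt(29))*i.

Denominator factor (α**2 - α/3 + 5/6): discriminant -29/9, complex-conjugate roots (1/6) + ((1/6)*sqrt(29))*i and (1/6) - ((1/6)*sqrt(29))*i; poles of order 1, moduli (1/6)*sqrt(30) and (1/6)*sqrt(30).
The radius of convergence is the smallest modulus among the singular points: (1/6)*sqrt(30).
The factor α**2 - α/3 + 5/6 splits as (α - a)(α - a') with a = (1/6) - ((1/6)*sqrt(29))*i, a' = (1/6) + ((1/6)*sqrt(29))*i. At the order-1 pole a set g(α) = (α - a)*f(α) = [-26/25] / (α - a').
Simple pole: residue = g(a) at a = (1/6) - ((1/6)*sqrt(29))*i, which is -((78/725)*sqrt(29))*i.
The factor α**2 - α/3 + 5/6 splits as (α - a)(α - a') with a = (1/6) + ((1/6)*sqrt(29))*i, a' = (1/6) - ((1/6)*sqrt(29))*i. At the order-1 pole a set g(α) = (α - a)*f(α) = [-26/25] / (α - a').
Simple pole: residue = g(a) at a = (1/6) + ((1/6)*sqrt(29))*i, which is ((78/725)*sqrt(29))*i.
List the singular points by increasing real part (a conjugate pair: the negative imaginary part first).


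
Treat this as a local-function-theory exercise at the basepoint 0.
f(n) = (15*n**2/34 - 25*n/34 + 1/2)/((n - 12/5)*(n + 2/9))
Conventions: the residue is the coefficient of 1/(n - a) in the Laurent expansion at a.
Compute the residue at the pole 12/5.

The residue is 1953/4012.

At the order-1 pole 12/5 set g(n) = (n - (12/5))*f(n) = (15*n**2/34 - 25*n/34 + 1/2)/(n + 2/9).
Simple pole: residue = g(a) at a = 12/5, which is 1953/4012.


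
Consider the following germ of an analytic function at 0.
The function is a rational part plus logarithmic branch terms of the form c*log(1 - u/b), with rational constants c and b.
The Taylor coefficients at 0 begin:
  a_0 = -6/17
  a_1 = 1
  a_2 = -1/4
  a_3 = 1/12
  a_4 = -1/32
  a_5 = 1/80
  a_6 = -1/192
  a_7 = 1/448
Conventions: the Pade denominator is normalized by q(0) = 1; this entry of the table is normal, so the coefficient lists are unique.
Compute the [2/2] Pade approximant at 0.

The Pade approximant has numerator coefficients [-6/17, 14/17, 4/17]; denominator coefficients [1, 1/2, 1/24].

Taylor coefficients needed (read off): a_0 = -6/17, a_1 = 1, a_2 = -1/4, a_3 = 1/12, a_4 = -1/32.
Write the denominator as Q(u) = 1 + q1*u + q2*u^2. Requiring Q*f - P = O(u^5) with deg P <= 2 kills the coefficients of u^3..u^4 in Q*f:
  u^3: a_3 + q1*a_2 + q2*a_1 = 0, i.e. 1/12 + (-1/4)*q1 + (1)*q2 = 0.
  u^4: a_4 + q1*a_3 + q2*a_2 = 0, i.e. -1/32 + (1/12)*q1 + (-1/4)*q2 = 0.
Solving this linear system: q1 = 1/2, q2 = 1/24.
The numerator is Q*f truncated at degree 2: P0 = a_0 = -6/17; P1 = a_1 + q1*a_0 = 14/17; P2 = a_2 + q1*a_1 + q2*a_0 = 4/17.


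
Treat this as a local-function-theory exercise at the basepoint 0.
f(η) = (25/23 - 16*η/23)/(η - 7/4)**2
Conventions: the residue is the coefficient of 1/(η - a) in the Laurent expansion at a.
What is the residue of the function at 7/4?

At the order-2 pole 7/4 set g(η) = (η - (7/4))^2*f(η) = 25/23 - 16*η/23.
Order-2 pole: residue = g'(a); g'(7/4) = -16/23, so the residue is -16/23.

The residue is -16/23.


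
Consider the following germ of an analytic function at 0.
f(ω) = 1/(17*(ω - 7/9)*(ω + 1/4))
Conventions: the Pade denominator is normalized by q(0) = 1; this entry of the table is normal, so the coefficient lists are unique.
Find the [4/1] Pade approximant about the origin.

The Pade approximant has numerator coefficients [-36/119, -21299760/55542179, -28600128/55542179, -31912704/55542179, -60466176/55542179]; denominator coefficients [1, 13009699/3267187].

Taylor coefficients needed (expand at 0): a_0 = -36/119, a_1 = 684/833, a_2 = -22068/5831, a_3 = 591660/40817, a_4 = -16802676/285719, a_5 = 468349164/2000033.
Write the denominator as Q(ω) = 1 + q1*ω. Requiring Q*f - P = O(ω^6) with deg P <= 4 kills the coefficients of ω^5..ω^5 in Q*f:
  ω^5: a_5 + q1*a_4 = 0, i.e. 468349164/2000033 + (-16802676/285719)*q1 = 0.
Solving this linear system: q1 = 13009699/3267187.
The numerator is Q*f truncated at degree 4: P0 = a_0 = -36/119; P1 = a_1 + q1*a_0 = -21299760/55542179; P2 = a_2 + q1*a_1 = -28600128/55542179; P3 = a_3 + q1*a_2 = -31912704/55542179; P4 = a_4 + q1*a_3 = -60466176/55542179.


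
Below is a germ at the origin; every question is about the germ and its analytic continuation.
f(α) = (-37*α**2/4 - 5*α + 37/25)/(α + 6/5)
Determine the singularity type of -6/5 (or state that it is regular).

The denominator factor α + 6/5 vanishes at -6/5 and appears to the power 1; the numerator there equals -146/25, nonzero, and no other factor vanishes.
Hence a pole whose order is the multiplicity, 1.

The point is a pole of order 1.


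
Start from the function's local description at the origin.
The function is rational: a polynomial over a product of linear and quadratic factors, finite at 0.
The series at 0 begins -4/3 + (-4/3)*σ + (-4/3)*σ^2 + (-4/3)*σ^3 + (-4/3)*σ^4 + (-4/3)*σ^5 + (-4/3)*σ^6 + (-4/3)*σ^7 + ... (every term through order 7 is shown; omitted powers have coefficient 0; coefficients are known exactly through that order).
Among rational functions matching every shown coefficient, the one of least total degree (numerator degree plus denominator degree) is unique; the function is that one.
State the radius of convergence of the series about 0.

The radius of convergence is 1.

No rational of total degree below 1 reproduces all 8 coefficients; solving the [0/1] Pade equations on them gives f(σ) = 4/(3*(σ - 1)), whose expansion matches every shown term.
Denominator factor (σ - 1): pole of order 1 at 1, modulus 1.
The radius of convergence is the smallest modulus among the singular points: 1.


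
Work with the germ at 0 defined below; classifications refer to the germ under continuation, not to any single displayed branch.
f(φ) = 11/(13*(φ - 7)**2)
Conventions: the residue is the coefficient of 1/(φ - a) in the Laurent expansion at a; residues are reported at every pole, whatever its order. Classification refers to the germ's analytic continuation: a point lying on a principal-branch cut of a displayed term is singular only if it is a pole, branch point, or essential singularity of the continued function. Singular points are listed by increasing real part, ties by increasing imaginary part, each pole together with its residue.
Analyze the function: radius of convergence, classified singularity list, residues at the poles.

Denominator factor (φ - 7)^2: pole of order 2 at 7, modulus 7.
The radius of convergence is the smallest modulus among the singular points: 7.
At the order-2 pole 7 set g(φ) = (φ - (7))^2*f(φ) = 11/13.
Order-2 pole: residue = g'(a); g'(7) = 0, so the residue is 0.

Radius of convergence at 0: 7.
At 7: a pole of order 2; residue 0.


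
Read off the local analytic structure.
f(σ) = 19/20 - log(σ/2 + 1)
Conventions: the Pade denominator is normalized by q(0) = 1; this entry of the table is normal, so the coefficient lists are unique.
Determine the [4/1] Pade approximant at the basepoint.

The Pade approximant has numerator coefficients [19/20, -3/25, -3/40, 1/120, -1/960]; denominator coefficients [1, 2/5].

Taylor coefficients needed (expand at 0): a_0 = 19/20, a_1 = -1/2, a_2 = 1/8, a_3 = -1/24, a_4 = 1/64, a_5 = -1/160.
Write the denominator as Q(σ) = 1 + q1*σ. Requiring Q*f - P = O(σ^6) with deg P <= 4 kills the coefficients of σ^5..σ^5 in Q*f:
  σ^5: a_5 + q1*a_4 = 0, i.e. -1/160 + (1/64)*q1 = 0.
Solving this linear system: q1 = 2/5.
The numerator is Q*f truncated at degree 4: P0 = a_0 = 19/20; P1 = a_1 + q1*a_0 = -3/25; P2 = a_2 + q1*a_1 = -3/40; P3 = a_3 + q1*a_2 = 1/120; P4 = a_4 + q1*a_3 = -1/960.


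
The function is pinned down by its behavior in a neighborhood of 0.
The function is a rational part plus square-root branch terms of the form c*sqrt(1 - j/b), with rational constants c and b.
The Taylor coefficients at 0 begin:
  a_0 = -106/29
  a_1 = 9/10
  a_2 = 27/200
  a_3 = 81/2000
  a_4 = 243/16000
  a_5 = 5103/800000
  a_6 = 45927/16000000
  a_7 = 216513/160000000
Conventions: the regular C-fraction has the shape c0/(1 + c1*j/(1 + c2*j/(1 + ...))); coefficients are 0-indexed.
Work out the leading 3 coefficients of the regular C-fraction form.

Taylor coefficients (read off): a_0 = -106/29, a_1 = 9/10, a_2 = 27/200.
c0 = a_0 = -106/29. Peel one level at a time: if S = 1 + c*j/S' with S'(0) = 1, then c is the j-coefficient of S and S' = c*j/(S - 1).
S_1 = c0/f = 1 + (261/1060)*j + (5481/56180)*j^2 + ...; c1 = 261/1060.
S_2 = c1*j/(S_1 - 1) = 1 + (-21/53)*j + ...; c2 = -21/53.

The regular C-fraction coefficients are [-106/29, 261/1060, -21/53].


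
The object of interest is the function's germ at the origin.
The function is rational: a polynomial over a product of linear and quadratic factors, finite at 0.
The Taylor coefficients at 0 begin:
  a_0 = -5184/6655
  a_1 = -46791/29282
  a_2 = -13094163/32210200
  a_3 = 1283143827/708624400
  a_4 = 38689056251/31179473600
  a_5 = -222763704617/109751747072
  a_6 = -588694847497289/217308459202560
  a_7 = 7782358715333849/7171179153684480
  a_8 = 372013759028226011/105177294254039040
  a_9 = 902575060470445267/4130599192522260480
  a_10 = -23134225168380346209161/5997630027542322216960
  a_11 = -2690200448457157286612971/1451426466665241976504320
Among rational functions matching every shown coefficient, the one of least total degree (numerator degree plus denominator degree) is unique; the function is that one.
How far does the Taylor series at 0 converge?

The radius of convergence is (1/3)*sqrt(11).

No rational of total degree below 10 reproduces all 12 coefficients; solving the [2/8] Pade equations on them gives f(ζ) = (-24*ζ**2/25 + 39*ζ/40 - 16/5)/((ζ - 3/2)**2*(ζ**2 - 5*ζ/12 + 11/9)**3), whose expansion matches every shown term.
Denominator factor (ζ - 3/2)^2: pole of order 2 at 3/2, modulus 3/2.
Denominator factor (ζ**2 - 5*ζ/12 + 11/9)^3: discriminant -679/144, complex-conjugate roots (5/24) + ((1/24)*sqrt(679))*i and (5/24) - ((1/24)*sqrt(679))*i; poles of order 3, moduli (1/3)*sqrt(11) and (1/3)*sqrt(11).
The radius of convergence is the smallest modulus among the singular points: (1/3)*sqrt(11).


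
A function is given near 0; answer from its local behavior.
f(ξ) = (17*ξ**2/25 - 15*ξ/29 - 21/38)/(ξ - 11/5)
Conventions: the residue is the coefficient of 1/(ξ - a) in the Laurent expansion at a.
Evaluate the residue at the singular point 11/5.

The residue is 1102439/688750.

At the order-1 pole 11/5 set g(ξ) = (ξ - (11/5))*f(ξ) = 17*ξ**2/25 - 15*ξ/29 - 21/38.
Simple pole: residue = g(a) at a = 11/5, which is 1102439/688750.


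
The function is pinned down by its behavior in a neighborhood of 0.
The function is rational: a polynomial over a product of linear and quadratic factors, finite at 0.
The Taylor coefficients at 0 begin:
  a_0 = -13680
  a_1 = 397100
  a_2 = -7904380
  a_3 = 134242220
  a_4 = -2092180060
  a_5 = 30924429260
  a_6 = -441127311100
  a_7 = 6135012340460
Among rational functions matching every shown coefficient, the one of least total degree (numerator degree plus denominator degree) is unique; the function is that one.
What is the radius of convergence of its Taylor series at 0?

No rational of total degree below 4 reproduces all 8 coefficients; solving the [1/3] Pade equations on them gives f(y) = (19*y/36 - 19)/((y + 1/12)**2*(y + 1/5)), whose expansion matches every shown term.
Denominator factor (y + 1/12)^2: pole of order 2 at -1/12, modulus 1/12.
Denominator factor (y + 1/5): pole of order 1 at -1/5, modulus 1/5.
The radius of convergence is the smallest modulus among the singular points: 1/12.

The radius of convergence is 1/12.


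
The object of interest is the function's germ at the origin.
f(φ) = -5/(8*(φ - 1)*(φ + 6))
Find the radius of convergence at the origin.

The radius of convergence is 1.

Denominator factor (φ + 6): pole of order 1 at -6, modulus 6.
Denominator factor (φ - 1): pole of order 1 at 1, modulus 1.
The radius of convergence is the smallest modulus among the singular points: 1.


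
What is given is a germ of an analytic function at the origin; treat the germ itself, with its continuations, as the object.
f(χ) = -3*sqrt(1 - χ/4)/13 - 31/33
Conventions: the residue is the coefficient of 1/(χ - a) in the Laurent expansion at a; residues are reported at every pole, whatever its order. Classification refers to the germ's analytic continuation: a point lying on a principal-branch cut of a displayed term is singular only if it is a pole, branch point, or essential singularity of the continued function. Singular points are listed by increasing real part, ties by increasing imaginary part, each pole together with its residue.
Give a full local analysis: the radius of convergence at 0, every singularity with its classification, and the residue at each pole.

Branch term (-3/13)*sqrt(1 - χ/(4)): its argument vanishes at χ = 4, a square-root branch point, modulus 4.
The radius of convergence is the smallest modulus among the singular points: 4.

Radius of convergence at 0: 4.
At 4: an algebraic (square-root) branch point.


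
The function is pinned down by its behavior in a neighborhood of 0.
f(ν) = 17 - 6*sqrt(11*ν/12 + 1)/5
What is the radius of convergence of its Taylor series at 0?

The radius of convergence is 12/11.

Branch term (-6/5)*sqrt(1 - ν/(-12/11)): its argument vanishes at ν = -12/11, a square-root branch point, modulus 12/11.
The radius of convergence is the smallest modulus among the singular points: 12/11.


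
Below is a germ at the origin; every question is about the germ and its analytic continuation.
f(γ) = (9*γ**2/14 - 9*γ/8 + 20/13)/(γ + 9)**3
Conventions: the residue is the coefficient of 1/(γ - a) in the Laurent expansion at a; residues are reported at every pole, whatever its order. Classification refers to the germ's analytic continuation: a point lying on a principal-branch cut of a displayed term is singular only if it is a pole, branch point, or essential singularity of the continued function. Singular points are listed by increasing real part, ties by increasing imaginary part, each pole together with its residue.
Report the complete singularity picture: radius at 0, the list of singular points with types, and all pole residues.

Radius of convergence at 0: 9.
At -9: a pole of order 3; residue 9/14.

Denominator factor (γ + 9)^3: pole of order 3 at -9, modulus 9.
The radius of convergence is the smallest modulus among the singular points: 9.
At the order-3 pole -9 set g(γ) = (γ - (-9))^3*f(γ) = 9*γ**2/14 - 9*γ/8 + 20/13.
Order-3 pole: residue = g''(a)/2; g''(-9) = 9/7, so the residue is 9/14.


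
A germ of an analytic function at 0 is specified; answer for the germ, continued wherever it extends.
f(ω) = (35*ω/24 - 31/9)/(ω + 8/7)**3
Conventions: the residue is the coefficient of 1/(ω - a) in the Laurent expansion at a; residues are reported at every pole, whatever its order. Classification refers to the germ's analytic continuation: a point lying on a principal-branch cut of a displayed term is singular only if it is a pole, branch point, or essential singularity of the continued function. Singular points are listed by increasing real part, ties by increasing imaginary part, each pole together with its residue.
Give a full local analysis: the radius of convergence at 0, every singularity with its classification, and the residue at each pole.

Denominator factor (ω + 8/7)^3: pole of order 3 at -8/7, modulus 8/7.
The radius of convergence is the smallest modulus among the singular points: 8/7.
At the order-3 pole -8/7 set g(ω) = (ω - (-8/7))^3*f(ω) = 35*ω/24 - 31/9.
Order-3 pole: residue = g''(a)/2; g''(-8/7) = 0, so the residue is 0.

Radius of convergence at 0: 8/7.
At -8/7: a pole of order 3; residue 0.


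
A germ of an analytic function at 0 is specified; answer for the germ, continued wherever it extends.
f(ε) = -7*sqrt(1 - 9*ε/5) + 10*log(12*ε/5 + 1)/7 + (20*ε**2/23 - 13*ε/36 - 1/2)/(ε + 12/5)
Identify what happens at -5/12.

The point is a logarithmic branch point.

The term (10/7)*log(1 - ε/(-5/12)) has argument 1 - -5/12/(-5/12) = 0 at -5/12: a logarithmic (infinitely-sheeted) branch point; the remaining terms are analytic or single-valued there.


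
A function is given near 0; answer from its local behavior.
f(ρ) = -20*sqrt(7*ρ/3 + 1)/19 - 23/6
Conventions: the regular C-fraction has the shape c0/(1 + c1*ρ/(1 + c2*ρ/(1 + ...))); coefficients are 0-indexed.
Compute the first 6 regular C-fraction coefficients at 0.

Taylor coefficients (expand at 0): a_0 = -557/114, a_1 = -70/57, a_2 = 245/342, a_3 = -1715/2052, a_4 = 60025/49248, a_5 = -588245/295488.
c0 = a_0 = -557/114. Peel one level at a time: if S = 1 + c*ρ/S' with S'(0) = 1, then c is the ρ-coefficient of S and S' = c*ρ/(S - 1).
S_1 = c0/f = 1 + (-140/557)*ρ + (195265/930747)*ρ^2 + ...; c1 = -140/557.
S_2 = c1*ρ/(S_1 - 1) = 1 + (5579/6684)*ρ + (-49/144)*ρ^2 + ...; c2 = 5579/6684.
S_3 = c2*ρ/(S_2 - 1) = 1 + (3899/9564)*ρ + (-28302841/91470096)*ρ^2 + ...; c3 = 3899/9564.
S_4 = c3*ρ/(S_3 - 1) = 1 + (7259/9564)*ρ + (-49/144)*ρ^2 + ...; c4 = 7259/9564.
S_5 = c4*ρ/(S_4 - 1) = 1 + (5579/12444)*ρ + ...; c5 = 5579/12444.

The regular C-fraction coefficients are [-557/114, -140/557, 5579/6684, 3899/9564, 7259/9564, 5579/12444].


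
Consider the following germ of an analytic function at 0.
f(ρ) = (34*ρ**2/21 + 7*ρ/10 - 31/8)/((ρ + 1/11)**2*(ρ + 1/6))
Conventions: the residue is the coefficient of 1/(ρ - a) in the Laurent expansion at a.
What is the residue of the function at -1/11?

At the order-2 pole -1/11 set g(ρ) = (ρ - (-1/11))^2*f(ρ) = (34*ρ**2/21 + 7*ρ/10 - 31/8)/(ρ + 1/6).
Order-2 pole: residue = g'(a); g'(-1/11) = 1206259/1750, so the residue is 1206259/1750.

The residue is 1206259/1750.


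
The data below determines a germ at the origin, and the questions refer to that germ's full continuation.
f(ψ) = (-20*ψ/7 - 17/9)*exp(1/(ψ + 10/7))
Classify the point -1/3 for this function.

There is no denominator, hence no pole anywhere.
The essential point of exp(1/(ψ - (-10/7))) is -10/7, not -1/3.
So the germ continues analytically to -1/3.

The point is a regular point.


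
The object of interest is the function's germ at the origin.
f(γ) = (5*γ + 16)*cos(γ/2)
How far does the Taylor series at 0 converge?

The factor cos(γ/2) is entire and contributes no finite singular point.
The polynomial part has no poles.
No finite singular points: the Taylor series at 0 converges everywhere.

The radius of convergence is infinite.


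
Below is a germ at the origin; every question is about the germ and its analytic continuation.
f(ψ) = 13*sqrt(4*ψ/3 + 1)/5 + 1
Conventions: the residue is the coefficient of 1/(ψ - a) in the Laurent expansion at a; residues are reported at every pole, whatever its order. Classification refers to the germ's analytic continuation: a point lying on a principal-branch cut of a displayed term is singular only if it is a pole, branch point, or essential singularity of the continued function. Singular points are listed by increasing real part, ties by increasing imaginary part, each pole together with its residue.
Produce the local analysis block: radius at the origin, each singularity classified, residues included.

Radius of convergence at 0: 3/4.
At -3/4: an algebraic (square-root) branch point.

Branch term (13/5)*sqrt(1 - ψ/(-3/4)): its argument vanishes at ψ = -3/4, a square-root branch point, modulus 3/4.
The radius of convergence is the smallest modulus among the singular points: 3/4.


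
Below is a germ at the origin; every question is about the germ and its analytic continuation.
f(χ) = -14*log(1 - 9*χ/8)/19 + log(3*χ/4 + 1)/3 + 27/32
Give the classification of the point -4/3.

The term (1/3)*log(1 - χ/(-4/3)) has argument 1 - -4/3/(-4/3) = 0 at -4/3: a logarithmic (infinitely-sheeted) branch point; the remaining terms are analytic or single-valued there.

The point is a logarithmic branch point.


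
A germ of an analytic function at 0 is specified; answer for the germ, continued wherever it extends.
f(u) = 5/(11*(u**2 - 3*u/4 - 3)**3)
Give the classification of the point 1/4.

The point is a regular point.

Denominator factors: u**2 - 3*u/4 - 3 = -25/8 at u = 1/4 — none vanishes.
So the germ continues analytically to 1/4.


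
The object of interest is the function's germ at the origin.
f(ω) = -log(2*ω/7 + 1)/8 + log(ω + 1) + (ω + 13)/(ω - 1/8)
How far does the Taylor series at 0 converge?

Denominator factor (ω - 1/8): pole of order 1 at 1/8, modulus 1/8.
Branch term (1)*log(1 - ω/(-1)): its argument vanishes at ω = -1, a logarithmic branch point, modulus 1.
Branch term (-1/8)*log(1 - ω/(-7/2)): its argument vanishes at ω = -7/2, a logarithmic branch point, modulus 7/2.
The radius of convergence is the smallest modulus among the singular points: 1/8.

The radius of convergence is 1/8.


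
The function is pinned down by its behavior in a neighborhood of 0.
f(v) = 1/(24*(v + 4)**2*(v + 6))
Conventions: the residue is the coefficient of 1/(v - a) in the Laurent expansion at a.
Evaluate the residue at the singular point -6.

The residue is 1/96.

At the order-1 pole -6 set g(v) = (v - (-6))*f(v) = 1/(24*(v + 4)**2).
Simple pole: residue = g(a) at a = -6, which is 1/96.


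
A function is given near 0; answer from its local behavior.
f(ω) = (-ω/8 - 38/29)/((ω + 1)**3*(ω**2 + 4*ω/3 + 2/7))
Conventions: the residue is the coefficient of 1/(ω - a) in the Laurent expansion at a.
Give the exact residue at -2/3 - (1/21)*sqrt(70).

The residue is -1244649/464 - (371343/1160)*sqrt(70).

The factor ω**2 + 4*ω/3 + 2/7 splits as (ω - a)(ω - a') with a = -2/3 - (1/21)*sqrt(70), a' = -2/3 + (1/21)*sqrt(70). At the order-1 pole a set g(ω) = (ω - a)*f(ω) = [(-ω/8 - 38/29)/(ω + 1)**3] / (ω - a').
Simple pole: residue = g(a) at a = -2/3 - (1/21)*sqrt(70), which is -1244649/464 - (371343/1160)*sqrt(70).


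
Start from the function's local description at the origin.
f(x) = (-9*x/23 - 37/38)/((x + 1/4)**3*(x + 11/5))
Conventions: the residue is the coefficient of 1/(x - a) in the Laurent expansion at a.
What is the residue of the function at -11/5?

At the order-1 pole -11/5 set g(x) = (x - (-11/5))*f(x) = (-9*x/23 - 37/38)/(x + 1/4)**3.
Simple pole: residue = g(a) at a = -11/5, which is 394400/25922403.

The residue is 394400/25922403.


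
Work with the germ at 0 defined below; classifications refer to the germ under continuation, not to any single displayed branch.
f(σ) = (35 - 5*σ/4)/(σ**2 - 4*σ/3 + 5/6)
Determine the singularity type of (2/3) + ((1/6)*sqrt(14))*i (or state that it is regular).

The denominator factor σ**2 - 4*σ/3 + 5/6 vanishes at (2/3) + ((1/6)*sqrt(14))*i and appears to the power 1; the numerator there equals (205/6) - ((5/24)*sqrt(14))*i, nonzero, and no other factor vanishes.
Hence a pole whose order is the multiplicity, 1.

The point is a pole of order 1.


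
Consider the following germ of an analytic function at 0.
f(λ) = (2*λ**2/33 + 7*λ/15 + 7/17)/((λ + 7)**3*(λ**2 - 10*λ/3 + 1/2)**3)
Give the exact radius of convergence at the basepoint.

The radius of convergence is 5/3 - (1/6)*sqrt(82).

Denominator factor (λ**2 - 10*λ/3 + 1/2)^3: discriminant 82/9, real irrational roots 5/3 + (1/6)*sqrt(82) and 5/3 - (1/6)*sqrt(82); poles of order 3, moduli 5/3 + (1/6)*sqrt(82) and 5/3 - (1/6)*sqrt(82).
Denominator factor (λ + 7)^3: pole of order 3 at -7, modulus 7.
The radius of convergence is the smallest modulus among the singular points: 5/3 - (1/6)*sqrt(82).


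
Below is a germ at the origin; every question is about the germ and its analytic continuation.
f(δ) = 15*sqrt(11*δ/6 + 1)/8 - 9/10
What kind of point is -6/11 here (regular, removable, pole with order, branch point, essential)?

The point is an algebraic (square-root) branch point.

The term (15/8)*sqrt(1 - δ/(-6/11)) has argument 1 - -6/11/(-6/11) = 0 at -6/11: a square-root (algebraic, two-sheeted) branch point; the remaining terms are analytic or single-valued there.


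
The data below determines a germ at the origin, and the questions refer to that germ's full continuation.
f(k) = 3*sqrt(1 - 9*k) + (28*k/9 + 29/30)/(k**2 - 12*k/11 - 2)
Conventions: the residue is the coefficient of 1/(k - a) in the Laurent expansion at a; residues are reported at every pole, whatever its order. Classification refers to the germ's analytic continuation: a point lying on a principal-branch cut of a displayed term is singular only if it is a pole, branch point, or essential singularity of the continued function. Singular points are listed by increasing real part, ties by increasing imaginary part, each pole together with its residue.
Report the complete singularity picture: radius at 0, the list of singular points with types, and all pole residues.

Radius of convergence at 0: 1/9.
At 6/11 - (1/11)*sqrt(278): a pole of order 1; residue 14/9 - (293/5560)*sqrt(278).
At 1/9: an algebraic (square-root) branch point.
At 6/11 + (1/11)*sqrt(278): a pole of order 1; residue 14/9 + (293/5560)*sqrt(278).

Denominator factor (k**2 - 12*k/11 - 2): discriminant 1112/121, real irrational roots 6/11 + (1/11)*sqrt(278) and 6/11 - (1/11)*sqrt(278); poles of order 1, moduli 6/11 + (1/11)*sqrt(278) and -6/11 + (1/11)*sqrt(278).
Branch term (3)*sqrt(1 - k/(1/9)): its argument vanishes at k = 1/9, a square-root branch point, modulus 1/9.
The radius of convergence is the smallest modulus among the singular points: 1/9.
The branch term is analytic at 6/11 - (1/11)*sqrt(278) and contributes nothing to the residue; only the rational part matters.
The factor k**2 - 12*k/11 - 2 splits as (k - a)(k - a') with a = 6/11 - (1/11)*sqrt(278), a' = 6/11 + (1/11)*sqrt(278). At the order-1 pole a set g(k) = (k - a)*(rational part) = [28*k/9 + 29/30] / (k - a').
Simple pole: residue = g(a) at a = 6/11 - (1/11)*sqrt(278), which is 14/9 - (293/5560)*sqrt(278).
The branch term is analytic at 6/11 + (1/11)*sqrt(278) and contributes nothing to the residue; only the rational part matters.
The factor k**2 - 12*k/11 - 2 splits as (k - a)(k - a') with a = 6/11 + (1/11)*sqrt(278), a' = 6/11 - (1/11)*sqrt(278). At the order-1 pole a set g(k) = (k - a)*(rational part) = [28*k/9 + 29/30] / (k - a').
Simple pole: residue = g(a) at a = 6/11 + (1/11)*sqrt(278), which is 14/9 + (293/5560)*sqrt(278).
List the singular points by increasing real part (a conjugate pair: the negative imaginary part first).


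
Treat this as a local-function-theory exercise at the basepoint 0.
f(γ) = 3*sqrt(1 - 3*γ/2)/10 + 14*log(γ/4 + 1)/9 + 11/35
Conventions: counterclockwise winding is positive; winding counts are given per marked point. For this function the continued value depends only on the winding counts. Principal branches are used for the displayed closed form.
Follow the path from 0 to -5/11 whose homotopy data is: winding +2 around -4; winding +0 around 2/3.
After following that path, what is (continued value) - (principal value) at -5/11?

Continued minus principal equals (56/9)*pi*i.

The rational part is single-valued and drops out of the difference; each branch term changes only by its own monodromy.
(3/10)*sqrt(1 - γ/(2/3)): winding +0 is even, the square root returns to the same sheet, contribution 0.
(14/9)*log(1 - γ/(-4)): each positive loop around -4 adds 2*pi*i to the log, so winding +2 contributes (14/9)*(2)*2*pi*i = (56/9)*pi*i.
Summing the contributions at γ = -5/11 gives (56/9)*pi*i.


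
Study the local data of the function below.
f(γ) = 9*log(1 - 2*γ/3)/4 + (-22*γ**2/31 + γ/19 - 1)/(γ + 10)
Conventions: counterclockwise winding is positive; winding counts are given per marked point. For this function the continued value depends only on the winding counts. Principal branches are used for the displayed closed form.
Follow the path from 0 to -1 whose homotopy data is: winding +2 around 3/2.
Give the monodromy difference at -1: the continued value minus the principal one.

The rational part is single-valued and drops out of the difference; each branch term changes only by its own monodromy.
(9/4)*log(1 - γ/(3/2)): each positive loop around 3/2 adds 2*pi*i to the log, so winding +2 contributes (9/4)*(2)*2*pi*i = (9)*pi*i.
Summing the contributions at γ = -1 gives (9)*pi*i.

Continued minus principal equals (9)*pi*i.


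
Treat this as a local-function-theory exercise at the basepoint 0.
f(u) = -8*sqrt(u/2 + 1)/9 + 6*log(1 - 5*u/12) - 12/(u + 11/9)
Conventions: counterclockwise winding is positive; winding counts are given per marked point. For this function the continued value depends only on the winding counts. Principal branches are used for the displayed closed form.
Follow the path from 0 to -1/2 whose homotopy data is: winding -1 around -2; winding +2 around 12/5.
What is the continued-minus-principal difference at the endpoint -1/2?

Continued minus principal equals ((8/9)*sqrt(3)) + ((24)*pi)*i.

The rational part is single-valued and drops out of the difference; each branch term changes only by its own monodromy.
(-8/9)*sqrt(1 - u/(-2)): winding -1 is odd, the square root flips sign, contributing -2*(-8/9)*sqrt(1 - (-1/2)/(-2)) = -2*(-8/9)*sqrt(3/4) = (8/9)*sqrt(3).
(6)*log(1 - u/(12/5)): each positive loop around 12/5 adds 2*pi*i to the log, so winding +2 contributes (6)*(2)*2*pi*i = (24)*pi*i.
Summing the contributions at u = -1/2 gives ((8/9)*sqrt(3)) + ((24)*pi)*i.


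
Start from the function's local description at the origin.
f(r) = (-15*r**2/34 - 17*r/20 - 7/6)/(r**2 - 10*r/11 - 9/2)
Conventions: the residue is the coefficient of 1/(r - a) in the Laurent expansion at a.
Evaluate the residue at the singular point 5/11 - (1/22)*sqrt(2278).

The residue is -4679/7480 + (11480/638979)*sqrt(2278).

The factor r**2 - 10*r/11 - 9/2 splits as (r - a)(r - a') with a = 5/11 - (1/22)*sqrt(2278), a' = 5/11 + (1/22)*sqrt(2278). At the order-1 pole a set g(r) = (r - a)*f(r) = [-15*r**2/34 - 17*r/20 - 7/6] / (r - a').
Simple pole: residue = g(a) at a = 5/11 - (1/22)*sqrt(2278), which is -4679/7480 + (11480/638979)*sqrt(2278).


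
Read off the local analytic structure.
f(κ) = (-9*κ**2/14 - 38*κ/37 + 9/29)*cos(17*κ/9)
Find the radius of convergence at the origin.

The radius of convergence is infinite.

The factor cos(17*κ/9) is entire and contributes no finite singular point.
The polynomial part has no poles.
No finite singular points: the Taylor series at 0 converges everywhere.


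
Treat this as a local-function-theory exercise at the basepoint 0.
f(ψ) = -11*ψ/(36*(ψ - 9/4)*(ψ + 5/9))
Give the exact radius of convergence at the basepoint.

Denominator factor (ψ + 5/9): pole of order 1 at -5/9, modulus 5/9.
Denominator factor (ψ - 9/4): pole of order 1 at 9/4, modulus 9/4.
The radius of convergence is the smallest modulus among the singular points: 5/9.

The radius of convergence is 5/9.


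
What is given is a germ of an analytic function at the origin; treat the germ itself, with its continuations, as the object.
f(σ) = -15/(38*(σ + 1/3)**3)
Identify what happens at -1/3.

The point is a pole of order 3.

The denominator factor σ + 1/3 vanishes at -1/3 and appears to the power 3; the numerator there equals -15/38, nonzero, and no other factor vanishes.
Hence a pole whose order is the multiplicity, 3.


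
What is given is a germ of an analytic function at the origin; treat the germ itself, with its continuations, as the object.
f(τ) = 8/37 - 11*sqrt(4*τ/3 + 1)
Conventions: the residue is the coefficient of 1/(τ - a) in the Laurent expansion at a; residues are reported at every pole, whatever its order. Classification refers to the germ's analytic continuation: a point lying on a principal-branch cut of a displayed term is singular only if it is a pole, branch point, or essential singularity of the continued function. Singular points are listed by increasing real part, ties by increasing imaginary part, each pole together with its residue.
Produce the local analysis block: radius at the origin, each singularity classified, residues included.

Radius of convergence at 0: 3/4.
At -3/4: an algebraic (square-root) branch point.

Branch term (-11)*sqrt(1 - τ/(-3/4)): its argument vanishes at τ = -3/4, a square-root branch point, modulus 3/4.
The radius of convergence is the smallest modulus among the singular points: 3/4.


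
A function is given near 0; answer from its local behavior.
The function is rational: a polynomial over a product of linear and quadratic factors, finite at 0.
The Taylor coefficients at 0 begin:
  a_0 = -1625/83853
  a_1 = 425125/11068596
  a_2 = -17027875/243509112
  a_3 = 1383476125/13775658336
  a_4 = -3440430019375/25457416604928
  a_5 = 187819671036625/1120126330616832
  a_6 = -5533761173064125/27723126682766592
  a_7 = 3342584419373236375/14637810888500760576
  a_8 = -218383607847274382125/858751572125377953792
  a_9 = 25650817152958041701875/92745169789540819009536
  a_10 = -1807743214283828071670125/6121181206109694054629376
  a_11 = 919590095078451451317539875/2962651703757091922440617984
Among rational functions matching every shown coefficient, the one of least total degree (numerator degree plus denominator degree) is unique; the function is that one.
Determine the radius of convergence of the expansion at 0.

The radius of convergence is -1/2 + (1/10)*sqrt(265).

No rational of total degree below 10 reproduces all 12 coefficients; solving the [1/9] Pade equations on them gives f(ρ) = (2*ρ + 39/7)/((ρ + 11/4)**3*(ρ**2 - ρ - 12/5)**3), whose expansion matches every shown term.
Denominator factor (ρ + 11/4)^3: pole of order 3 at -11/4, modulus 11/4.
Denominator factor (ρ**2 - ρ - 12/5)^3: discriminant 53/5, real irrational roots 1/2 + (1/10)*sqrt(265) and 1/2 - (1/10)*sqrt(265); poles of order 3, moduli 1/2 + (1/10)*sqrt(265) and -1/2 + (1/10)*sqrt(265).
The radius of convergence is the smallest modulus among the singular points: -1/2 + (1/10)*sqrt(265).
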